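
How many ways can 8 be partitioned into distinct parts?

6

Enumerating:
8
1+7
2+6
3+5
1+2+5
1+3+4
That's 6 in total.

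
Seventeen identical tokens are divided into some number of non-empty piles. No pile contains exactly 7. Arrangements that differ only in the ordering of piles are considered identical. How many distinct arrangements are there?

255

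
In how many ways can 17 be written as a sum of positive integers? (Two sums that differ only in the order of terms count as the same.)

297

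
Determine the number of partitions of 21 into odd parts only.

Counting exhaustively, 76 partitions satisfy the conditions.

76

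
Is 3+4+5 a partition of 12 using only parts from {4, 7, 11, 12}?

The parts sum to 12, and the condition 'each summand belongs to {4, 7, 11, 12}' is violated.

No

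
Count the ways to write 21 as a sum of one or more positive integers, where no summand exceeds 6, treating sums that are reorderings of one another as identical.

331

Systematic enumeration (by largest part, then next-largest, …) yields 331.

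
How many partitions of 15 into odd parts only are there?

A partial list (first 12 by largest part):
15
13 + 1 + 1
11 + 3 + 1
11 + 1 + 1 + 1 + 1
9 + 5 + 1
9 + 3 + 3
9 + 3 + 1 + 1 + 1
9 + 1 + 1 + 1 + 1 + 1 + 1
7 + 7 + 1
7 + 5 + 3
7 + 5 + 1 + 1 + 1
7 + 3 + 3 + 1 + 1
…and 15 more, for 27 total.

27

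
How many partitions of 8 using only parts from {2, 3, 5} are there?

3

Listing the qualifying partitions of 8:
3,5
2,3,3
2,2,2,2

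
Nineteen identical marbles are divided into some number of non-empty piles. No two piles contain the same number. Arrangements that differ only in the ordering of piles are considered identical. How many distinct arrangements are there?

54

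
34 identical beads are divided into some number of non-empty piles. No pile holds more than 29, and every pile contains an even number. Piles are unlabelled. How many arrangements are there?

293

There are 293 such partitions.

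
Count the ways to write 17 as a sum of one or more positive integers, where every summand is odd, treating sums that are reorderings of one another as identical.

A partial list (first 12 by largest part):
17
15 + 1 + 1
13 + 3 + 1
13 + 1 + 1 + 1 + 1
11 + 5 + 1
11 + 3 + 3
11 + 3 + 1 + 1 + 1
11 + 1 + 1 + 1 + 1 + 1 + 1
9 + 7 + 1
9 + 5 + 3
9 + 5 + 1 + 1 + 1
9 + 3 + 3 + 1 + 1
…and 26 more, for 38 total.

38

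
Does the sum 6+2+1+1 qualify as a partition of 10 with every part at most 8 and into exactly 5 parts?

No

The parts sum to 10, and the condition 'there are exactly 5 summands' is violated.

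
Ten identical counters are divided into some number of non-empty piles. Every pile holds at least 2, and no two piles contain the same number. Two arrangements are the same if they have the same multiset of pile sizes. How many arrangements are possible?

They are:
10
8, 2
7, 3
6, 4
5, 3, 2

5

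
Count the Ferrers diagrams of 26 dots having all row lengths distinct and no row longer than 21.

Systematic enumeration (by largest part, then next-largest, …) yields 158.

158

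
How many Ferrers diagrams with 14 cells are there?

Enumerating by decreasing first part gives 135 partitions in all.

135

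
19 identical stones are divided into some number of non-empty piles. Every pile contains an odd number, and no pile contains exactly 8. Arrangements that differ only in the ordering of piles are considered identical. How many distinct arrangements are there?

A partial list (first 12 by largest part):
19
17 + 1 + 1
15 + 3 + 1
15 + 1 + 1 + 1 + 1
13 + 5 + 1
13 + 3 + 3
13 + 3 + 1 + 1 + 1
13 + 1 + 1 + 1 + 1 + 1 + 1
11 + 7 + 1
11 + 5 + 3
11 + 5 + 1 + 1 + 1
11 + 3 + 3 + 1 + 1
…and 42 more, for 54 total.

54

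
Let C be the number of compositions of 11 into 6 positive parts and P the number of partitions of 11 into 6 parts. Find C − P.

245

Ordered (compositions into 6 parts): C(10,5) = 252.
Partitions of 11 into exactly 6 parts: 7.
Difference: 252 − 7 = 245.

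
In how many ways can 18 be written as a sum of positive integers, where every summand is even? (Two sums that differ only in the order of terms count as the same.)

There are too many to list fully; the first 12 (by largest part) are:
18
16+2
14+4
14+2+2
12+6
12+4+2
12+2+2+2
10+8
10+6+2
10+4+4
10+4+2+2
10+2+2+2+2
…and 18 more, for 30 total.

30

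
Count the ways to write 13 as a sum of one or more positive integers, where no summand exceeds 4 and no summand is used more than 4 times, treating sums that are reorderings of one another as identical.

Listing the qualifying partitions of 13:
4,4,4,1
4,4,3,2
4,4,3,1,1
4,4,2,2,1
4,4,2,1,1,1
4,3,3,3
4,3,3,2,1
4,3,3,1,1,1
4,3,2,2,2
4,3,2,2,1,1
4,3,2,1,1,1,1
4,2,2,2,2,1
4,2,2,2,1,1,1
3,3,3,3,1
3,3,3,2,2
3,3,3,2,1,1
3,3,3,1,1,1,1
3,3,2,2,2,1
3,3,2,2,1,1,1
3,2,2,2,2,1,1
3,2,2,2,1,1,1,1

21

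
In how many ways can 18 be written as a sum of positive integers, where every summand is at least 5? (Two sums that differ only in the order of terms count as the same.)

9

Enumerating:
18
13,5
12,6
11,7
10,8
9,9
8,5,5
7,6,5
6,6,6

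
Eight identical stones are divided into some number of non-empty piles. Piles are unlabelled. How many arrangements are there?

Enumerating:
8
7 + 1
6 + 2
6 + 1 + 1
5 + 3
5 + 2 + 1
5 + 1 + 1 + 1
4 + 4
4 + 3 + 1
4 + 2 + 2
4 + 2 + 1 + 1
4 + 1 + 1 + 1 + 1
3 + 3 + 2
3 + 3 + 1 + 1
3 + 2 + 2 + 1
3 + 2 + 1 + 1 + 1
3 + 1 + 1 + 1 + 1 + 1
2 + 2 + 2 + 2
2 + 2 + 2 + 1 + 1
2 + 2 + 1 + 1 + 1 + 1
2 + 1 + 1 + 1 + 1 + 1 + 1
1 + 1 + 1 + 1 + 1 + 1 + 1 + 1
That's 22 in total.

22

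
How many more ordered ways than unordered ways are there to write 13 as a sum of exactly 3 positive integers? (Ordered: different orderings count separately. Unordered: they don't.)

Ordered (compositions into 3 parts): C(12,2) = 66.
Unordered (partitions into 3 parts): 14.
Difference: 66 − 14 = 52.

52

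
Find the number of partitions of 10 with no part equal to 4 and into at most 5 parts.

21

The partitions of 10 that satisfy the conditions:
10
1, 9
2, 8
1, 1, 8
3, 7
1, 2, 7
1, 1, 1, 7
1, 3, 6
2, 2, 6
1, 1, 2, 6
1, 1, 1, 1, 6
5, 5
2, 3, 5
1, 1, 3, 5
1, 2, 2, 5
1, 1, 1, 2, 5
1, 3, 3, 3
2, 2, 3, 3
1, 1, 2, 3, 3
1, 2, 2, 2, 3
2, 2, 2, 2, 2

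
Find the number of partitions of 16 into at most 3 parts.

30

A partial list (first 12 by largest part):
16
15,1
14,2
14,1,1
13,3
13,2,1
12,4
12,3,1
12,2,2
11,5
11,4,1
11,3,2
…and 18 more, for 30 total.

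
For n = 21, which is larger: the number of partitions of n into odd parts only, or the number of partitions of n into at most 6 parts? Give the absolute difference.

Partitions of 21 into odd parts only: 76.
Partitions of 21 into at most 6 parts: 331.
|76 − 331| = 255.

255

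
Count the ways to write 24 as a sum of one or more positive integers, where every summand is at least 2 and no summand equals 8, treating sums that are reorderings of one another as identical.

265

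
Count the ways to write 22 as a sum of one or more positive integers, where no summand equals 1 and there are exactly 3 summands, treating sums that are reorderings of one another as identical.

There are too many to list fully; the first 12 (by largest part) are:
2,2,18
2,3,17
2,4,16
3,3,16
2,5,15
3,4,15
2,6,14
3,5,14
4,4,14
2,7,13
3,6,13
4,5,13
…and 18 more, for 30 total.

30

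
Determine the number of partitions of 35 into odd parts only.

Enumerating by decreasing first part gives 585 partitions in all.

585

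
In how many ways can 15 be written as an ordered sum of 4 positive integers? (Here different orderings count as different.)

Place 3 bars in the 14 internal gaps of a row of 15 dots: C(14,3) = 364.

364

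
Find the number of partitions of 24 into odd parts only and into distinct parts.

11

Listing the qualifying partitions of 24:
1 + 23
3 + 21
5 + 19
7 + 17
9 + 15
1 + 3 + 5 + 15
11 + 13
1 + 3 + 7 + 13
1 + 3 + 9 + 11
1 + 5 + 7 + 11
3 + 5 + 7 + 9
Counting gives 11.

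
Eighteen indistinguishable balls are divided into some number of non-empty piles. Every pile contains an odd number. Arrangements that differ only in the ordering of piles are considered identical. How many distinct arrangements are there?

46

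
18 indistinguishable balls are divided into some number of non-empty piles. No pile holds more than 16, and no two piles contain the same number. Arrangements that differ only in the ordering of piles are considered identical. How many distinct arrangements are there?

There are too many to list fully; the first 12 (by largest part) are:
2 + 16
3 + 15
1 + 2 + 15
4 + 14
1 + 3 + 14
5 + 13
1 + 4 + 13
2 + 3 + 13
6 + 12
1 + 5 + 12
2 + 4 + 12
1 + 2 + 3 + 12
…and 32 more, for 44 total.

44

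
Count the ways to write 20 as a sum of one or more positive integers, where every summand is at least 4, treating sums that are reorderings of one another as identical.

Listing the qualifying partitions of 20:
20
4, 16
5, 15
6, 14
7, 13
8, 12
4, 4, 12
9, 11
4, 5, 11
10, 10
4, 6, 10
5, 5, 10
4, 7, 9
5, 6, 9
4, 8, 8
5, 7, 8
6, 6, 8
4, 4, 4, 8
6, 7, 7
4, 4, 5, 7
4, 4, 6, 6
4, 5, 5, 6
5, 5, 5, 5
4, 4, 4, 4, 4

24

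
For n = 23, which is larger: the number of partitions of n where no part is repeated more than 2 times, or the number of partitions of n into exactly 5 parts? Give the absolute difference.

214

Partitions of 23 where no part is repeated more than 2 times: 355.
Partitions of 23 into exactly 5 parts: 141.
|355 − 141| = 214.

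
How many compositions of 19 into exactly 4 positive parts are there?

Equivalently, choose which 3 of the 18 gaps become plus signs: C(18,3) = 816.

816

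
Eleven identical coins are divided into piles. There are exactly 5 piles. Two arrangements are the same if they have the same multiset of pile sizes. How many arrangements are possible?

10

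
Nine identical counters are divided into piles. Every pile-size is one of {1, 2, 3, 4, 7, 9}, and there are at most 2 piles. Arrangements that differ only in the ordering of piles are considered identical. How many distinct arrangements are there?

Listing the qualifying partitions of 9:
9
7 + 2
Counting gives 2.

2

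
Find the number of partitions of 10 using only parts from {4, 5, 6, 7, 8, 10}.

Listing the qualifying partitions of 10:
10
6 + 4
5 + 5

3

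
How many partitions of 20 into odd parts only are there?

There are too many to list fully; the first 12 (by largest part) are:
19, 1
17, 3
17, 1, 1, 1
15, 5
15, 3, 1, 1
15, 1, 1, 1, 1, 1
13, 7
13, 5, 1, 1
13, 3, 3, 1
13, 3, 1, 1, 1, 1
13, 1, 1, 1, 1, 1, 1, 1
11, 9
…and 52 more, for 64 total.

64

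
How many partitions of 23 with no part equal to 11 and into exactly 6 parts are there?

Direct enumeration gives 150 partitions.

150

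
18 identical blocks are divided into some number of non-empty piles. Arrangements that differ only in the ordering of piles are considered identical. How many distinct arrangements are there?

Systematic enumeration (by largest part, then next-largest, …) yields 385.

385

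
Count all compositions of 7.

The number of compositions of n is 2^(n−1); here 2^6 = 64.

64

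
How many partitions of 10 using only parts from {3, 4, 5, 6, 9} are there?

3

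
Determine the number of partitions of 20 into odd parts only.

64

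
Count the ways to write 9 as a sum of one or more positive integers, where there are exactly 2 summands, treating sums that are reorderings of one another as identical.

4

Listing the qualifying partitions of 9:
1,8
2,7
3,6
4,5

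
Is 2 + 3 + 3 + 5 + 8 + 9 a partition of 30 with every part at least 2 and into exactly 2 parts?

No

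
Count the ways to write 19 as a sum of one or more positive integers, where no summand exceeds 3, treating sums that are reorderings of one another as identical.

There are too many to list fully; the first 12 (by largest part) are:
1 + 3 + 3 + 3 + 3 + 3 + 3
2 + 2 + 3 + 3 + 3 + 3 + 3
1 + 1 + 2 + 3 + 3 + 3 + 3 + 3
1 + 1 + 1 + 1 + 3 + 3 + 3 + 3 + 3
1 + 2 + 2 + 2 + 3 + 3 + 3 + 3
1 + 1 + 1 + 2 + 2 + 3 + 3 + 3 + 3
1 + 1 + 1 + 1 + 1 + 2 + 3 + 3 + 3 + 3
1 + 1 + 1 + 1 + 1 + 1 + 1 + 3 + 3 + 3 + 3
2 + 2 + 2 + 2 + 2 + 3 + 3 + 3
1 + 1 + 2 + 2 + 2 + 2 + 3 + 3 + 3
1 + 1 + 1 + 1 + 2 + 2 + 2 + 3 + 3 + 3
1 + 1 + 1 + 1 + 1 + 1 + 2 + 2 + 3 + 3 + 3
…and 28 more, for 40 total.

40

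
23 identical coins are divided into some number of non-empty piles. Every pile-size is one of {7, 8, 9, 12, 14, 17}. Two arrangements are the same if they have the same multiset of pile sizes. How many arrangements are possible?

3

They are:
14 + 9
9 + 7 + 7
8 + 8 + 7
Counting gives 3.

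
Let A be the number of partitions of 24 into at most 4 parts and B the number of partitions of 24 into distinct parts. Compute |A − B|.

47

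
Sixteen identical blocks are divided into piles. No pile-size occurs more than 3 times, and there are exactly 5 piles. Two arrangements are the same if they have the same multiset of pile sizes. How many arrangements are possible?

34

A partial list (first 12 by largest part):
1,1,1,2,11
1,1,1,3,10
1,1,2,2,10
1,1,1,4,9
1,1,2,3,9
1,2,2,2,9
1,1,1,5,8
1,1,2,4,8
1,1,3,3,8
1,2,2,3,8
1,1,1,6,7
1,1,2,5,7
…and 22 more, for 34 total.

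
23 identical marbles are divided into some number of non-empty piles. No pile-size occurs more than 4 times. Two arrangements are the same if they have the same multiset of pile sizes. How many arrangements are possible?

Systematic enumeration (by largest part, then next-largest, …) yields 769.

769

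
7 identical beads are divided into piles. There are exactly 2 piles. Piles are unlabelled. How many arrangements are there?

They are:
6,1
5,2
4,3
Counting gives 3.

3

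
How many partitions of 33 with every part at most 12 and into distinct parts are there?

A full systematic count gives 113.

113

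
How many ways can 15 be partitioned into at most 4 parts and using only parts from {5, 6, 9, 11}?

2

The partitions of 15 that satisfy the conditions:
9 + 6
5 + 5 + 5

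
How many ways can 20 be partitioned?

Systematic enumeration (by largest part, then next-largest, …) yields 627.

627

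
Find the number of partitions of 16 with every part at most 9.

Enumerating by decreasing first part gives 201 partitions in all.

201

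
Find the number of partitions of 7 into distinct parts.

They are:
7
6, 1
5, 2
4, 3
4, 2, 1

5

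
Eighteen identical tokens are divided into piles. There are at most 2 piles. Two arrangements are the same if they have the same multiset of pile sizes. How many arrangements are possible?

10

The partitions of 18 that satisfy the conditions:
18
1,17
2,16
3,15
4,14
5,13
6,12
7,11
8,10
9,9
That's 10 in total.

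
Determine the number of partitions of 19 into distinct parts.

54

A partial list (first 12 by largest part):
19
18+1
17+2
16+3
16+2+1
15+4
15+3+1
14+5
14+4+1
14+3+2
13+6
13+5+1
…and 42 more, for 54 total.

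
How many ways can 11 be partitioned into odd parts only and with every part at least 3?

2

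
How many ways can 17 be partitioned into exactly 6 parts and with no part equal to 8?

There are too many to list fully; the first 12 (by largest part) are:
12 + 1 + 1 + 1 + 1 + 1
11 + 2 + 1 + 1 + 1 + 1
10 + 3 + 1 + 1 + 1 + 1
10 + 2 + 2 + 1 + 1 + 1
9 + 4 + 1 + 1 + 1 + 1
9 + 3 + 2 + 1 + 1 + 1
9 + 2 + 2 + 2 + 1 + 1
7 + 6 + 1 + 1 + 1 + 1
7 + 5 + 2 + 1 + 1 + 1
7 + 4 + 3 + 1 + 1 + 1
7 + 4 + 2 + 2 + 1 + 1
7 + 3 + 3 + 2 + 1 + 1
…and 27 more, for 39 total.

39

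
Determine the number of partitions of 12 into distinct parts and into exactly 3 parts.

7

Listing the qualifying partitions of 12:
9 + 2 + 1
8 + 3 + 1
7 + 4 + 1
7 + 3 + 2
6 + 5 + 1
6 + 4 + 2
5 + 4 + 3
That's 7 in total.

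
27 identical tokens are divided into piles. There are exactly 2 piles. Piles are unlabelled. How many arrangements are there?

Enumerating:
1, 26
2, 25
3, 24
4, 23
5, 22
6, 21
7, 20
8, 19
9, 18
10, 17
11, 16
12, 15
13, 14

13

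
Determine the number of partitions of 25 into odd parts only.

There are 142 such partitions.

142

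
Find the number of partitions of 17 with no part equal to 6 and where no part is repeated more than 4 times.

Systematic enumeration (by largest part, then next-largest, …) yields 161.

161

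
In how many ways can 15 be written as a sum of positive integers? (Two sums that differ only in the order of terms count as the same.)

176

Direct enumeration gives 176 partitions.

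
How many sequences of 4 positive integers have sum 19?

816

Place 3 bars in the 18 internal gaps of a row of 19 dots: C(18,3) = 816.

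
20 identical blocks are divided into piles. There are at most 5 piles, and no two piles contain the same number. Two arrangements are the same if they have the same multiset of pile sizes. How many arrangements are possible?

A partial list (first 12 by largest part):
20
19, 1
18, 2
17, 3
17, 2, 1
16, 4
16, 3, 1
15, 5
15, 4, 1
15, 3, 2
14, 6
14, 5, 1
…and 52 more, for 64 total.

64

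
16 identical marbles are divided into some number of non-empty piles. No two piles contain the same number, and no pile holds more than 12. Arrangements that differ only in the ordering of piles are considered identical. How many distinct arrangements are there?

A partial list (first 12 by largest part):
12, 4
12, 3, 1
11, 5
11, 4, 1
11, 3, 2
10, 6
10, 5, 1
10, 4, 2
10, 3, 2, 1
9, 7
9, 6, 1
9, 5, 2
…and 15 more, for 27 total.

27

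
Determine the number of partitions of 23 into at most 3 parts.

A partial list (first 12 by largest part):
23
1,22
2,21
1,1,21
3,20
1,2,20
4,19
1,3,19
2,2,19
5,18
1,4,18
2,3,18
…and 44 more, for 56 total.

56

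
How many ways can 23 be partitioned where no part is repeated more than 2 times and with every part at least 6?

The partitions of 23 that satisfy the conditions:
23
17 + 6
16 + 7
15 + 8
14 + 9
13 + 10
12 + 11
11 + 6 + 6
10 + 7 + 6
9 + 8 + 6
9 + 7 + 7
8 + 8 + 7
Counting gives 12.

12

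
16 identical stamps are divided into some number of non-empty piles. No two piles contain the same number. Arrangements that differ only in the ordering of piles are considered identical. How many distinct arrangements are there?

A partial list (first 12 by largest part):
16
15+1
14+2
13+3
13+2+1
12+4
12+3+1
11+5
11+4+1
11+3+2
10+6
10+5+1
…and 20 more, for 32 total.

32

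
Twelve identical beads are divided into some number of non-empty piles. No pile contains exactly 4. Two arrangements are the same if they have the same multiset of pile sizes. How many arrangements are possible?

A partial list (first 12 by largest part):
12
11+1
10+2
10+1+1
9+3
9+2+1
9+1+1+1
8+3+1
8+2+2
8+2+1+1
8+1+1+1+1
7+5
…and 43 more, for 55 total.

55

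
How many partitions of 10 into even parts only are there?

7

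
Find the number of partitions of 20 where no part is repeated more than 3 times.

320

Systematic enumeration (by largest part, then next-largest, …) yields 320.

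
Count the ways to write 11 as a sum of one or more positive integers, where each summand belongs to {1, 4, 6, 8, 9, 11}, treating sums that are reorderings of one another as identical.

8

They are:
11
9 + 1 + 1
8 + 1 + 1 + 1
6 + 4 + 1
6 + 1 + 1 + 1 + 1 + 1
4 + 4 + 1 + 1 + 1
4 + 1 + 1 + 1 + 1 + 1 + 1 + 1
1 + 1 + 1 + 1 + 1 + 1 + 1 + 1 + 1 + 1 + 1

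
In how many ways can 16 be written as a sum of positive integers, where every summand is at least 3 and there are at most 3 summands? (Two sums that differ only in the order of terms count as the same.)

15

They are:
16
3,13
4,12
5,11
6,10
3,3,10
7,9
3,4,9
8,8
3,5,8
4,4,8
3,6,7
4,5,7
4,6,6
5,5,6
Counting gives 15.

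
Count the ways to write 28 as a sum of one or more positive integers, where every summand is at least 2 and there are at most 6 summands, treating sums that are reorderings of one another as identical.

451

There are 451 such partitions.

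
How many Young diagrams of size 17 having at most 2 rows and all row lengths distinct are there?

Listing the qualifying partitions of 17:
17
1,16
2,15
3,14
4,13
5,12
6,11
7,10
8,9
Counting gives 9.

9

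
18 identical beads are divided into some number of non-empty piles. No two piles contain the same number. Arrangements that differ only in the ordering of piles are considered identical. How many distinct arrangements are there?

46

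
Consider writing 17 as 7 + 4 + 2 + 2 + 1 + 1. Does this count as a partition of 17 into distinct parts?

The parts sum to 17, and the condition 'all summands are distinct' is violated.

No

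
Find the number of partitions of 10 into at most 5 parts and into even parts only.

The partitions of 10 that satisfy the conditions:
10
8,2
6,4
6,2,2
4,4,2
4,2,2,2
2,2,2,2,2
Counting gives 7.

7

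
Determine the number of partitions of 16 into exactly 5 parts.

37

A partial list (first 12 by largest part):
12, 1, 1, 1, 1
11, 2, 1, 1, 1
10, 3, 1, 1, 1
10, 2, 2, 1, 1
9, 4, 1, 1, 1
9, 3, 2, 1, 1
9, 2, 2, 2, 1
8, 5, 1, 1, 1
8, 4, 2, 1, 1
8, 3, 3, 1, 1
8, 3, 2, 2, 1
8, 2, 2, 2, 2
…and 25 more, for 37 total.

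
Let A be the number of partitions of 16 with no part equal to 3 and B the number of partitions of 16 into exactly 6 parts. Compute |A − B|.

Partitions of 16 with no part equal to 3: 130.
Partitions of 16 into exactly 6 parts: 35.
|130 − 35| = 95.

95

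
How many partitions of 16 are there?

Systematic enumeration (by largest part, then next-largest, …) yields 231.

231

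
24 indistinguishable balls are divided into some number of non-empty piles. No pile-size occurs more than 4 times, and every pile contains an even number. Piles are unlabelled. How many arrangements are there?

60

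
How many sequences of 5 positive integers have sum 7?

By stars and bars with positive parts, the count is C(6,4) = 15.

15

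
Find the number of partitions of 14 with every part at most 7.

105

A full systematic count gives 105.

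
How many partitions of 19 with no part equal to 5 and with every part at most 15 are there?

Enumerating by decreasing first part gives 348 partitions in all.

348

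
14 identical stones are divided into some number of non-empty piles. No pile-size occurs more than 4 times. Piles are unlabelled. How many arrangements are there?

Systematic enumeration (by largest part, then next-largest, …) yields 100.

100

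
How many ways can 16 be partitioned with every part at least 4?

11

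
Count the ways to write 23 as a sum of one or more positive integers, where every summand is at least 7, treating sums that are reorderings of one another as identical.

8

Listing the qualifying partitions of 23:
23
16+7
15+8
14+9
13+10
12+11
9+7+7
8+8+7
Counting gives 8.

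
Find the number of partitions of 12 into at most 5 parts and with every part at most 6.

A partial list (first 12 by largest part):
6, 6
6, 5, 1
6, 4, 2
6, 4, 1, 1
6, 3, 3
6, 3, 2, 1
6, 3, 1, 1, 1
6, 2, 2, 2
6, 2, 2, 1, 1
5, 5, 2
5, 5, 1, 1
5, 4, 3
…and 17 more, for 29 total.

29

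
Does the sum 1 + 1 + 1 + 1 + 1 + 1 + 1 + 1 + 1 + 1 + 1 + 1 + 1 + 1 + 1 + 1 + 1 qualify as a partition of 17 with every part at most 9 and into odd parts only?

Yes

The parts sum to 17, and the condition 'no summand exceeds 9' holds; the condition 'every summand is odd' holds.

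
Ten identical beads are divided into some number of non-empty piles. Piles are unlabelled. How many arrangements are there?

There are too many to list fully; the first 12 (by largest part) are:
10
1+9
2+8
1+1+8
3+7
1+2+7
1+1+1+7
4+6
1+3+6
2+2+6
1+1+2+6
1+1+1+1+6
…and 30 more, for 42 total.

42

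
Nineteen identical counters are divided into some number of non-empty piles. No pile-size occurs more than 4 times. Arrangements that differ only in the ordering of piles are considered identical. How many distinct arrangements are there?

325

A full systematic count gives 325.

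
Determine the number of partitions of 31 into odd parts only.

Direct enumeration gives 340 partitions.

340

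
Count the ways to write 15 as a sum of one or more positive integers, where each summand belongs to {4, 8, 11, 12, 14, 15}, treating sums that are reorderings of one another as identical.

Enumerating:
15
11+4

2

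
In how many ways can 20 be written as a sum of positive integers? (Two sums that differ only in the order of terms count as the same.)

A full systematic count gives 627.

627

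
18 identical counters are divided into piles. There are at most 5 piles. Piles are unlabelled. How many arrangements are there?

A full systematic count gives 141.

141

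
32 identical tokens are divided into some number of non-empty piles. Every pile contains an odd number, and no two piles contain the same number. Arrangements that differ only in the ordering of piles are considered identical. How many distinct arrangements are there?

They are:
31 + 1
29 + 3
27 + 5
25 + 7
23 + 9
23 + 5 + 3 + 1
21 + 11
21 + 7 + 3 + 1
19 + 13
19 + 9 + 3 + 1
19 + 7 + 5 + 1
17 + 15
17 + 11 + 3 + 1
17 + 9 + 5 + 1
17 + 7 + 5 + 3
15 + 13 + 3 + 1
15 + 11 + 5 + 1
15 + 9 + 7 + 1
15 + 9 + 5 + 3
13 + 11 + 7 + 1
13 + 11 + 5 + 3
13 + 9 + 7 + 3
11 + 9 + 7 + 5
Counting gives 23.

23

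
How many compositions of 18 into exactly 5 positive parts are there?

2380

Place 4 bars in the 17 internal gaps of a row of 18 dots: C(17,4) = 2380.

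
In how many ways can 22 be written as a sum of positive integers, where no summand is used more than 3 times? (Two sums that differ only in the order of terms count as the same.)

Enumerating by decreasing first part gives 484 partitions in all.

484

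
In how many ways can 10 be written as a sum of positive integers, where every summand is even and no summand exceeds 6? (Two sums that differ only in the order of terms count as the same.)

5

Listing the qualifying partitions of 10:
6,4
6,2,2
4,4,2
4,2,2,2
2,2,2,2,2
Counting gives 5.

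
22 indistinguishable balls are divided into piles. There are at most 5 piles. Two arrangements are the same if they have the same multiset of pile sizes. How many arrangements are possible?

255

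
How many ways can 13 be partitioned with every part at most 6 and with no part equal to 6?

A partial list (first 12 by largest part):
5,5,3
5,5,2,1
5,5,1,1,1
5,4,4
5,4,3,1
5,4,2,2
5,4,2,1,1
5,4,1,1,1,1
5,3,3,2
5,3,3,1,1
5,3,2,2,1
5,3,2,1,1,1
…and 45 more, for 57 total.

57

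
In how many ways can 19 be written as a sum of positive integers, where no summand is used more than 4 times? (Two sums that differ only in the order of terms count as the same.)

325

Systematic enumeration (by largest part, then next-largest, …) yields 325.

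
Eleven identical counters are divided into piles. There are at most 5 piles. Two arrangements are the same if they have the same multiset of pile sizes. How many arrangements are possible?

There are too many to list fully; the first 12 (by largest part) are:
11
10 + 1
9 + 2
9 + 1 + 1
8 + 3
8 + 2 + 1
8 + 1 + 1 + 1
7 + 4
7 + 3 + 1
7 + 2 + 2
7 + 2 + 1 + 1
7 + 1 + 1 + 1 + 1
…and 25 more, for 37 total.

37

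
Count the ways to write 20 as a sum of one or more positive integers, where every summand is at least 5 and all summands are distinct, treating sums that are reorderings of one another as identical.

Enumerating:
20
15 + 5
14 + 6
13 + 7
12 + 8
11 + 9
9 + 6 + 5
8 + 7 + 5
Counting gives 8.

8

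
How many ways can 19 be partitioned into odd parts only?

There are too many to list fully; the first 12 (by largest part) are:
19
17+1+1
15+3+1
15+1+1+1+1
13+5+1
13+3+3
13+3+1+1+1
13+1+1+1+1+1+1
11+7+1
11+5+3
11+5+1+1+1
11+3+3+1+1
…and 42 more, for 54 total.

54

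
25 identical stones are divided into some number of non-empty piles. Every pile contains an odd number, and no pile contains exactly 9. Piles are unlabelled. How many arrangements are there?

110

A full systematic count gives 110.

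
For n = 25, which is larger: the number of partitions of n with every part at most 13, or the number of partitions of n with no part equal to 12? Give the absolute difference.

94

Partitions of 25 with every part at most 13: 1763.
Partitions of 25 with no part equal to 12: 1857.
|1763 − 1857| = 94.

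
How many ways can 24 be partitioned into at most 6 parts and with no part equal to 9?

Direct enumeration gives 448 partitions.

448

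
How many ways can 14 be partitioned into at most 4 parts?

47

A partial list (first 12 by largest part):
14
13,1
12,2
12,1,1
11,3
11,2,1
11,1,1,1
10,4
10,3,1
10,2,2
10,2,1,1
9,5
…and 35 more, for 47 total.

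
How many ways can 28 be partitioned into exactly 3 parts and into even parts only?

16

Listing the qualifying partitions of 28:
24, 2, 2
22, 4, 2
20, 6, 2
20, 4, 4
18, 8, 2
18, 6, 4
16, 10, 2
16, 8, 4
16, 6, 6
14, 12, 2
14, 10, 4
14, 8, 6
12, 12, 4
12, 10, 6
12, 8, 8
10, 10, 8
Counting gives 16.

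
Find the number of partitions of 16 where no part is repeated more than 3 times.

132

Enumerating by decreasing first part gives 132 partitions in all.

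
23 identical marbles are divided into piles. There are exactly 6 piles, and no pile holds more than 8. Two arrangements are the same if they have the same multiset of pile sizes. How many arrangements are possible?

81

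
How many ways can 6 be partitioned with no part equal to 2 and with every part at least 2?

2

They are:
6
3, 3
Counting gives 2.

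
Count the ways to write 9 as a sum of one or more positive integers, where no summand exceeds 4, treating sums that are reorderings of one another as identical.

The partitions of 9 that satisfy the conditions:
4 + 4 + 1
4 + 3 + 2
4 + 3 + 1 + 1
4 + 2 + 2 + 1
4 + 2 + 1 + 1 + 1
4 + 1 + 1 + 1 + 1 + 1
3 + 3 + 3
3 + 3 + 2 + 1
3 + 3 + 1 + 1 + 1
3 + 2 + 2 + 2
3 + 2 + 2 + 1 + 1
3 + 2 + 1 + 1 + 1 + 1
3 + 1 + 1 + 1 + 1 + 1 + 1
2 + 2 + 2 + 2 + 1
2 + 2 + 2 + 1 + 1 + 1
2 + 2 + 1 + 1 + 1 + 1 + 1
2 + 1 + 1 + 1 + 1 + 1 + 1 + 1
1 + 1 + 1 + 1 + 1 + 1 + 1 + 1 + 1

18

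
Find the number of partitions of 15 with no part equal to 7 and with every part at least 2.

34

There are too many to list fully; the first 12 (by largest part) are:
15
13+2
12+3
11+4
11+2+2
10+5
10+3+2
9+6
9+4+2
9+3+3
9+2+2+2
8+5+2
…and 22 more, for 34 total.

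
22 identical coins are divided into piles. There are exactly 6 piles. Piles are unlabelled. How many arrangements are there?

A full systematic count gives 136.

136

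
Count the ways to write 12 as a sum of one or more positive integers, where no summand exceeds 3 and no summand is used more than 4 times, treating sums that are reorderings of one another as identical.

9

Listing the qualifying partitions of 12:
3 + 3 + 3 + 3
3 + 3 + 3 + 2 + 1
3 + 3 + 3 + 1 + 1 + 1
3 + 3 + 2 + 2 + 2
3 + 3 + 2 + 2 + 1 + 1
3 + 3 + 2 + 1 + 1 + 1 + 1
3 + 2 + 2 + 2 + 2 + 1
3 + 2 + 2 + 2 + 1 + 1 + 1
2 + 2 + 2 + 2 + 1 + 1 + 1 + 1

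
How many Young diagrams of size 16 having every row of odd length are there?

There are too many to list fully; the first 12 (by largest part) are:
15, 1
13, 3
13, 1, 1, 1
11, 5
11, 3, 1, 1
11, 1, 1, 1, 1, 1
9, 7
9, 5, 1, 1
9, 3, 3, 1
9, 3, 1, 1, 1, 1
9, 1, 1, 1, 1, 1, 1, 1
7, 7, 1, 1
…and 20 more, for 32 total.

32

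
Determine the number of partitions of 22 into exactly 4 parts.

84

Counting exhaustively, 84 partitions satisfy the conditions.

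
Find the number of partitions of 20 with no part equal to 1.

Systematic enumeration (by largest part, then next-largest, …) yields 137.

137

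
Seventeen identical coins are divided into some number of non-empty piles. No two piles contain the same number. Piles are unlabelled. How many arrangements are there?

38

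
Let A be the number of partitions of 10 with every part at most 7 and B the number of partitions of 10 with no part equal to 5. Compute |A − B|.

3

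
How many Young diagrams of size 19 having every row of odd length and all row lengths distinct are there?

Listing the qualifying partitions of 19:
19
15, 3, 1
13, 5, 1
11, 7, 1
11, 5, 3
9, 7, 3

6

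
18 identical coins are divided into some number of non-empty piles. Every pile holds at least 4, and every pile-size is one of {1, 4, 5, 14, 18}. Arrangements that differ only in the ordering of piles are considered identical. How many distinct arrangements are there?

3

The partitions of 18 that satisfy the conditions:
18
14+4
5+5+4+4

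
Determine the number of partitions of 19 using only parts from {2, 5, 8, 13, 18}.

4

They are:
2+2+2+13
2+2+2+5+8
2+2+5+5+5
2+2+2+2+2+2+2+5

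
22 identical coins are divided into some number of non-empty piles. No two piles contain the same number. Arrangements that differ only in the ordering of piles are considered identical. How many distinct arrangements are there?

89

Direct enumeration gives 89 partitions.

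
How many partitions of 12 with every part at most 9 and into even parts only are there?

The partitions of 12 that satisfy the conditions:
8,4
8,2,2
6,6
6,4,2
6,2,2,2
4,4,4
4,4,2,2
4,2,2,2,2
2,2,2,2,2,2

9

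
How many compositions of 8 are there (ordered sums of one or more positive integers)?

128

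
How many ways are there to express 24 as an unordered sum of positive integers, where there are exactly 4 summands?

Counting exhaustively, 108 partitions satisfy the conditions.

108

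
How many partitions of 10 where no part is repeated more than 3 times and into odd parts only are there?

6

Enumerating:
1+9
3+7
1+1+1+7
5+5
1+1+3+5
1+3+3+3
That's 6 in total.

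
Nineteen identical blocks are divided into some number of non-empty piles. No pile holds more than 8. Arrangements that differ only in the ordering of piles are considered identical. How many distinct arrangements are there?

352

A full systematic count gives 352.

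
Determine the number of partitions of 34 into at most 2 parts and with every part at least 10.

Listing the qualifying partitions of 34:
34
24,10
23,11
22,12
21,13
20,14
19,15
18,16
17,17
Counting gives 9.

9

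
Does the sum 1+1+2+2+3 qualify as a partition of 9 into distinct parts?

The parts sum to 9, and the condition 'all summands are distinct' is violated.

No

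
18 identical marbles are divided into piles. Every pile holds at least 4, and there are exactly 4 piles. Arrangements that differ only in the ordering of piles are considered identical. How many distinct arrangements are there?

2

The partitions of 18 that satisfy the conditions:
6, 4, 4, 4
5, 5, 4, 4
That's 2 in total.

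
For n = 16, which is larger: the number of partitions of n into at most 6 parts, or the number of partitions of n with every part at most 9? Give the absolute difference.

Partitions of 16 into at most 6 parts: 136.
Partitions of 16 with every part at most 9: 201.
|136 − 201| = 65.

65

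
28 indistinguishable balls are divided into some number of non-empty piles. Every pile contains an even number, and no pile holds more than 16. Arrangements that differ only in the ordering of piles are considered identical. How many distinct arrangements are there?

116

A full systematic count gives 116.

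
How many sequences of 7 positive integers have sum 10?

Equivalently, choose which 6 of the 9 gaps become plus signs: C(9,6) = 84.

84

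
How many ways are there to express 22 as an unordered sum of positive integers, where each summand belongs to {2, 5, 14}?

4

Enumerating:
14+2+2+2+2
5+5+5+5+2
5+5+2+2+2+2+2+2
2+2+2+2+2+2+2+2+2+2+2
That's 4 in total.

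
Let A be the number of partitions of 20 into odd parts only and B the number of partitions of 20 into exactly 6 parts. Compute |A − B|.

Partitions of 20 into odd parts only: 64.
Partitions of 20 into exactly 6 parts: 90.
|64 − 90| = 26.

26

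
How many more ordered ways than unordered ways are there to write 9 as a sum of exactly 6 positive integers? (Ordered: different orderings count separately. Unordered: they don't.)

53

Compositions: C(8,5) = 56.
Partitions of 9 into exactly 6 parts: 3.
Difference: 56 − 3 = 53.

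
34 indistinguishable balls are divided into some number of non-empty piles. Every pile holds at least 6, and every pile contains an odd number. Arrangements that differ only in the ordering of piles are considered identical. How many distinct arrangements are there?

9

Listing the qualifying partitions of 34:
27, 7
25, 9
23, 11
21, 13
19, 15
17, 17
13, 7, 7, 7
11, 9, 7, 7
9, 9, 9, 7
Counting gives 9.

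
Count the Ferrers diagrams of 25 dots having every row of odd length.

142

Enumerating by decreasing first part gives 142 partitions in all.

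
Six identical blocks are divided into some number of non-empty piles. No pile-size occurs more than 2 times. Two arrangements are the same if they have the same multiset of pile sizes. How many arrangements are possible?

Listing the qualifying partitions of 6:
6
5,1
4,2
4,1,1
3,3
3,2,1
2,2,1,1
That's 7 in total.

7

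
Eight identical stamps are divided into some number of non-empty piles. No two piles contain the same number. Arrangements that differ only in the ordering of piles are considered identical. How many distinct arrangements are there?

Listing the qualifying partitions of 8:
8
1, 7
2, 6
3, 5
1, 2, 5
1, 3, 4
That's 6 in total.

6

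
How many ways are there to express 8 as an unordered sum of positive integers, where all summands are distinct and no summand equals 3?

4

They are:
8
7+1
6+2
5+2+1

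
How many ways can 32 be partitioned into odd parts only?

There are 390 such partitions.

390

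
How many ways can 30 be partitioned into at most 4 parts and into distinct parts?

184

A full systematic count gives 184.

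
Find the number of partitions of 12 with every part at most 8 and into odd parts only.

Listing the qualifying partitions of 12:
7+5
7+3+1+1
7+1+1+1+1+1
5+5+1+1
5+3+3+1
5+3+1+1+1+1
5+1+1+1+1+1+1+1
3+3+3+3
3+3+3+1+1+1
3+3+1+1+1+1+1+1
3+1+1+1+1+1+1+1+1+1
1+1+1+1+1+1+1+1+1+1+1+1
Counting gives 12.

12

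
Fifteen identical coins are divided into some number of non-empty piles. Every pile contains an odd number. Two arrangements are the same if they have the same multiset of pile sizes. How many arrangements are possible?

There are too many to list fully; the first 12 (by largest part) are:
15
13 + 1 + 1
11 + 3 + 1
11 + 1 + 1 + 1 + 1
9 + 5 + 1
9 + 3 + 3
9 + 3 + 1 + 1 + 1
9 + 1 + 1 + 1 + 1 + 1 + 1
7 + 7 + 1
7 + 5 + 3
7 + 5 + 1 + 1 + 1
7 + 3 + 3 + 1 + 1
…and 15 more, for 27 total.

27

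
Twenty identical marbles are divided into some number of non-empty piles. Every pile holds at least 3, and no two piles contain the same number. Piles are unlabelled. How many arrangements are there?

20

The partitions of 20 that satisfy the conditions:
20
17+3
16+4
15+5
14+6
13+7
13+4+3
12+8
12+5+3
11+9
11+6+3
11+5+4
10+7+3
10+6+4
9+8+3
9+7+4
9+6+5
8+7+5
8+5+4+3
7+6+4+3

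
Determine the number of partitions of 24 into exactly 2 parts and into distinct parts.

The partitions of 24 that satisfy the conditions:
23, 1
22, 2
21, 3
20, 4
19, 5
18, 6
17, 7
16, 8
15, 9
14, 10
13, 11

11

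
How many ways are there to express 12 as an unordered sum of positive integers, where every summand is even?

They are:
12
2, 10
4, 8
2, 2, 8
6, 6
2, 4, 6
2, 2, 2, 6
4, 4, 4
2, 2, 4, 4
2, 2, 2, 2, 4
2, 2, 2, 2, 2, 2

11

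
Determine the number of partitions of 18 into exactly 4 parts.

47

There are too many to list fully; the first 12 (by largest part) are:
1+1+1+15
1+1+2+14
1+1+3+13
1+2+2+13
1+1+4+12
1+2+3+12
2+2+2+12
1+1+5+11
1+2+4+11
1+3+3+11
2+2+3+11
1+1+6+10
…and 35 more, for 47 total.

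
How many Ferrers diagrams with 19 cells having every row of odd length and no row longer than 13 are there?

A partial list (first 12 by largest part):
13, 5, 1
13, 3, 3
13, 3, 1, 1, 1
13, 1, 1, 1, 1, 1, 1
11, 7, 1
11, 5, 3
11, 5, 1, 1, 1
11, 3, 3, 1, 1
11, 3, 1, 1, 1, 1, 1
11, 1, 1, 1, 1, 1, 1, 1, 1
9, 9, 1
9, 7, 3
…and 38 more, for 50 total.

50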